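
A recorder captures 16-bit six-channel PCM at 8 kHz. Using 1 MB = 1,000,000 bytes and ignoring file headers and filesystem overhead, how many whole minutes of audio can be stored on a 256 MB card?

Uncompressed byte rate = 8,000 × 2 × 6 = 96,000 bytes/s.
Capacity = 256 × 1,000,000 = 256,000,000 bytes.
256,000,000 / 96,000 ≈ 2666.67 s → 44 minutes.

44 minutes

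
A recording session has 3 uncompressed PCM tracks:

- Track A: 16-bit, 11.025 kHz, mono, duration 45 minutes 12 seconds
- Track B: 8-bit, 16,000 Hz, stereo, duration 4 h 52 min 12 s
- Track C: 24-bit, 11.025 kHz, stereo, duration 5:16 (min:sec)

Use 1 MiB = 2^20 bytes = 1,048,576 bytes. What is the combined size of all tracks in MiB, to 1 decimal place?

Track A: 45 minutes 12 seconds = 2,712 s; 11,025 × 2,712 × 2 × 1 = 59,799,600 bytes.
Track B: 4 h 52 min 12 s = 17,532 s; 16,000 × 17,532 × 1 × 2 = 561,024,000 bytes.
Track C: 5:16 (min:sec) = 316 s; 11,025 × 316 × 3 × 2 = 20,903,400 bytes.
Total = 641,727,000 bytes = 612.0 MiB.

612.0 MiB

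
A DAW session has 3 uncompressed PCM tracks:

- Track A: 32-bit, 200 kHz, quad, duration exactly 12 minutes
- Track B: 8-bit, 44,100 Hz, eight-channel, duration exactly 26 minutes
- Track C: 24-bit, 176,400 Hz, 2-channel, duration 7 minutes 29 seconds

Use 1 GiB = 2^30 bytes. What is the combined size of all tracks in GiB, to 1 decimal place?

3.1 GiB

Track A: exactly 12 minutes = 720 s; 200,000 × 720 × 4 × 4 = 2,304,000,000 bytes.
Track B: exactly 26 minutes = 1,560 s; 44,100 × 1,560 × 1 × 8 = 550,368,000 bytes.
Track C: 7 minutes 29 seconds = 449 s; 176,400 × 449 × 3 × 2 = 475,221,600 bytes.
Total = 3,329,589,600 bytes = 3.1 GiB.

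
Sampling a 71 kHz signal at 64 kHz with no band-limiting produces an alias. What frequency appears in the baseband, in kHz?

7 kHz

Nyquist = 64,000/2 = 32,000 Hz; 71,000 Hz exceeds it.
Alias = |71,000 − 1×64,000| = |71,000 − 64,000| = 7,000 Hz = 7 kHz.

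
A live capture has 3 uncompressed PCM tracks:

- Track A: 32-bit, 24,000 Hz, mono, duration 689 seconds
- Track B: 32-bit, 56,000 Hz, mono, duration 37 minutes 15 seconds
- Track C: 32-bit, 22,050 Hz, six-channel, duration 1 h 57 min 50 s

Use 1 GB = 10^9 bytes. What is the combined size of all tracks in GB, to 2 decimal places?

Track A: 24,000 × 689 × 4 × 1 = 66,144,000 bytes.
Track B: 37 minutes 15 seconds = 2,235 s; 56,000 × 2,235 × 4 × 1 = 500,640,000 bytes.
Track C: 1 h 57 min 50 s = 7,070 s; 22,050 × 7,070 × 4 × 6 = 3,741,444,000 bytes.
Total = 4,308,228,000 bytes = 4.31 GB.

4.31 GB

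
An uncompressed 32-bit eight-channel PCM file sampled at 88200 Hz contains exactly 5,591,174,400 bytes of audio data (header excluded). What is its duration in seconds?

Byte rate = 88,200 × 4 × 8 = 2,822,400 bytes/s.
Duration = 5,591,174,400 / 2,822,400 = 1,981 s.

1,981 seconds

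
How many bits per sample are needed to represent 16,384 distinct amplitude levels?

log2(16,384) = 14.

14 bits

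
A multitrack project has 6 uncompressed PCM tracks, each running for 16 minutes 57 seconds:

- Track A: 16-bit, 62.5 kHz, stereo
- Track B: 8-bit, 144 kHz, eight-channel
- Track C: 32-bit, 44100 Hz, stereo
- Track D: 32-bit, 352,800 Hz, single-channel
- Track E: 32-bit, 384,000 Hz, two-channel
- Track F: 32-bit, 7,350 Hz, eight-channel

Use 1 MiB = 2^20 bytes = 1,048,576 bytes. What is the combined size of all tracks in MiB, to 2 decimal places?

16 minutes 57 seconds = 1,017 s.
Track A: 62,500 × 1,017 × 2 × 2 = 254,250,000 bytes.
Track B: 144,000 × 1,017 × 1 × 8 = 1,171,584,000 bytes.
Track C: 44,100 × 1,017 × 4 × 2 = 358,797,600 bytes.
Track D: 352,800 × 1,017 × 4 × 1 = 1,435,190,400 bytes.
Track E: 384,000 × 1,017 × 4 × 2 = 3,124,224,000 bytes.
Track F: 7,350 × 1,017 × 4 × 8 = 239,198,400 bytes.
Total = 6,583,244,400 bytes = 6278.27 MiB.

6278.27 MiB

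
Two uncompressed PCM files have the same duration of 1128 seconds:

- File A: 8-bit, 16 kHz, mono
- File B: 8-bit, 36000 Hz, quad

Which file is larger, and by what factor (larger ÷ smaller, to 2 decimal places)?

File A: 16,000 × 1 × 1 = 16,000 bytes/s.
File B: 36,000 × 1 × 4 = 144,000 bytes/s.
File B is larger; ratio = 162,432,000 / 18,048,000 = 9.00.

File B, by a factor of 9.00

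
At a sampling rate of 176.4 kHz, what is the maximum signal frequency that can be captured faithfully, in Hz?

Nyquist frequency = sample rate / 2 = 176,400 / 2 = 88,200 Hz.

88,200 Hz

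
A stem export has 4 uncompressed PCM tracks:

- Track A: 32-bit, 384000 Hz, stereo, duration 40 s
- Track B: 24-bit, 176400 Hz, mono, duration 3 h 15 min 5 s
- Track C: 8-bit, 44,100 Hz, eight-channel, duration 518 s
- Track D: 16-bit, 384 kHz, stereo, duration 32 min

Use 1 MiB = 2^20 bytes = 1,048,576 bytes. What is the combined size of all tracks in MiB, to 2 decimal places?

Track A: 384,000 × 40 × 4 × 2 = 122,880,000 bytes.
Track B: 3 h 15 min 5 s = 11,705 s; 176,400 × 11,705 × 3 × 1 = 6,194,286,000 bytes.
Track C: 44,100 × 518 × 1 × 8 = 182,750,400 bytes.
Track D: 32 min = 1,920 s; 384,000 × 1,920 × 2 × 2 = 2,949,120,000 bytes.
Total = 9,449,036,400 bytes = 9011.30 MiB.

9011.30 MiB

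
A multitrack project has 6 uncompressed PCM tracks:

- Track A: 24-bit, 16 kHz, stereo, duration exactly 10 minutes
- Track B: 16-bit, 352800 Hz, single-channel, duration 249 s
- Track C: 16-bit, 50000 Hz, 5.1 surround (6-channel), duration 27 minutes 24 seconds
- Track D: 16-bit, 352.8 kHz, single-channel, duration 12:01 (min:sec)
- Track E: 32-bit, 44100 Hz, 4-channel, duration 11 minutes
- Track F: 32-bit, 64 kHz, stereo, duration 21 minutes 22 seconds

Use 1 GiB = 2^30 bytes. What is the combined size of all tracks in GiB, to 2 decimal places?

Track A: exactly 10 minutes = 600 s; 16,000 × 600 × 3 × 2 = 57,600,000 bytes.
Track B: 352,800 × 249 × 2 × 1 = 175,694,400 bytes.
Track C: 27 minutes 24 seconds = 1,644 s; 50,000 × 1,644 × 2 × 6 = 986,400,000 bytes.
Track D: 12:01 (min:sec) = 721 s; 352,800 × 721 × 2 × 1 = 508,737,600 bytes.
Track E: 11 minutes = 660 s; 44,100 × 660 × 4 × 4 = 465,696,000 bytes.
Track F: 21 minutes 22 seconds = 1,282 s; 64,000 × 1,282 × 4 × 2 = 656,384,000 bytes.
Total = 2,850,512,000 bytes = 2.65 GiB.

2.65 GiB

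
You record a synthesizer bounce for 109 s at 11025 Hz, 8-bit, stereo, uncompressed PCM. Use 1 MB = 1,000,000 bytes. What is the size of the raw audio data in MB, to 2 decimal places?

Bytes = 11,025 samples/s × 109 s × 1 bytes/sample × 2 ch = 2,403,450 bytes.
2,403,450 / 1,000,000 = 2.40 MB.

2.40 MB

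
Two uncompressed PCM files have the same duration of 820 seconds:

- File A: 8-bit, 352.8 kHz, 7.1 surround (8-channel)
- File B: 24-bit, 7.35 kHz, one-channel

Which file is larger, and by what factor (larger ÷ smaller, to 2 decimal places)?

File A, by a factor of 128.00

File A: 352,800 × 1 × 8 = 2,822,400 bytes/s.
File B: 7,350 × 3 × 1 = 22,050 bytes/s.
File A is larger; ratio = 2,314,368,000 / 18,081,000 = 128.00.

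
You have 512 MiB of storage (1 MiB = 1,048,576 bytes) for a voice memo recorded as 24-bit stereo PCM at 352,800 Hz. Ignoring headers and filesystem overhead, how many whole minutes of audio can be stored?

Uncompressed byte rate = 352,800 × 3 × 2 = 2,116,800 bytes/s.
Capacity = 512 × 1,048,576 = 536,870,912 bytes.
536,870,912 / 2,116,800 ≈ 253.62 s → 4 minutes.

4 minutes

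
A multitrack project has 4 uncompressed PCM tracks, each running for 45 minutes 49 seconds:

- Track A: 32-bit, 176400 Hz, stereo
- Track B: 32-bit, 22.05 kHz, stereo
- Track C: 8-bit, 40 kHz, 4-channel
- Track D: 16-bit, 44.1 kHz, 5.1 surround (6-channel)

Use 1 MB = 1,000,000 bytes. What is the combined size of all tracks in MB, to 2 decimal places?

45 minutes 49 seconds = 2,749 s.
Track A: 176,400 × 2,749 × 4 × 2 = 3,879,388,800 bytes.
Track B: 22,050 × 2,749 × 4 × 2 = 484,923,600 bytes.
Track C: 40,000 × 2,749 × 1 × 4 = 439,840,000 bytes.
Track D: 44,100 × 2,749 × 2 × 6 = 1,454,770,800 bytes.
Total = 6,258,923,200 bytes = 6258.92 MB.

6258.92 MB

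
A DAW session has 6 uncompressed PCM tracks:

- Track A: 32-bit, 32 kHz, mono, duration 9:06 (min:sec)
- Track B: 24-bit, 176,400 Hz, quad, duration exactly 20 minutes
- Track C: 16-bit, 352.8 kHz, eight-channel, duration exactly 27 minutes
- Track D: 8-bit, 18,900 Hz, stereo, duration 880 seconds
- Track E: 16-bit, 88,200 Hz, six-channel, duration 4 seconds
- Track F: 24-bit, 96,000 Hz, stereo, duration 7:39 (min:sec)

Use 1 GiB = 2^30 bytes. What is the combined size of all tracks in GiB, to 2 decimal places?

Track A: 9:06 (min:sec) = 546 s; 32,000 × 546 × 4 × 1 = 69,888,000 bytes.
Track B: exactly 20 minutes = 1,200 s; 176,400 × 1,200 × 3 × 4 = 2,540,160,000 bytes.
Track C: exactly 27 minutes = 1,620 s; 352,800 × 1,620 × 2 × 8 = 9,144,576,000 bytes.
Track D: 18,900 × 880 × 1 × 2 = 33,264,000 bytes.
Track E: 88,200 × 4 × 2 × 6 = 4,233,600 bytes.
Track F: 7:39 (min:sec) = 459 s; 96,000 × 459 × 3 × 2 = 264,384,000 bytes.
Total = 12,056,505,600 bytes = 11.23 GiB.

11.23 GiB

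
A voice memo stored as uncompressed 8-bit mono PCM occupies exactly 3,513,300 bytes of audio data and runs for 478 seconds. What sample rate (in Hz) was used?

Bytes = sample_rate × seconds × bytes_per_sample × channels.
sample_rate = 3,513,300 / (478 × 1 × 1) = 3,513,300 / 478 = 7,350 Hz.

7,350 Hz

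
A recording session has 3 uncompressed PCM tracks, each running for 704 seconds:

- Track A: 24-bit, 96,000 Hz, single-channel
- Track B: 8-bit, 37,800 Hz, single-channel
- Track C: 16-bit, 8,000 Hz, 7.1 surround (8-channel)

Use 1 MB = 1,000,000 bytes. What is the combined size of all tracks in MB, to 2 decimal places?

Track A: 96,000 × 704 × 3 × 1 = 202,752,000 bytes.
Track B: 37,800 × 704 × 1 × 1 = 26,611,200 bytes.
Track C: 8,000 × 704 × 2 × 8 = 90,112,000 bytes.
Total = 319,475,200 bytes = 319.48 MB.

319.48 MB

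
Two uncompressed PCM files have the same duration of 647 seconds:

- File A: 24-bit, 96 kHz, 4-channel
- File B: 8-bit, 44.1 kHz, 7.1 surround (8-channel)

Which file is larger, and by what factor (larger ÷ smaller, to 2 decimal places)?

File A: 96,000 × 3 × 4 = 1,152,000 bytes/s.
File B: 44,100 × 1 × 8 = 352,800 bytes/s.
File A is larger; ratio = 745,344,000 / 228,261,600 = 3.27.

File A, by a factor of 3.27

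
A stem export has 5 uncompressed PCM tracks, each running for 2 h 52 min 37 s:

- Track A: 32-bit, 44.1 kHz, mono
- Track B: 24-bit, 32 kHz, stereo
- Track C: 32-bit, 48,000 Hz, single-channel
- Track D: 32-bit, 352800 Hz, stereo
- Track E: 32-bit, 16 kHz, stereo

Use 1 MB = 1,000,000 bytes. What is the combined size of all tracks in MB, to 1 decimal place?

36361.4 MB

2 h 52 min 37 s = 10,357 s.
Track A: 44,100 × 10,357 × 4 × 1 = 1,826,974,800 bytes.
Track B: 32,000 × 10,357 × 3 × 2 = 1,988,544,000 bytes.
Track C: 48,000 × 10,357 × 4 × 1 = 1,988,544,000 bytes.
Track D: 352,800 × 10,357 × 4 × 2 = 29,231,596,800 bytes.
Track E: 16,000 × 10,357 × 4 × 2 = 1,325,696,000 bytes.
Total = 36,361,355,600 bytes = 36361.4 MB.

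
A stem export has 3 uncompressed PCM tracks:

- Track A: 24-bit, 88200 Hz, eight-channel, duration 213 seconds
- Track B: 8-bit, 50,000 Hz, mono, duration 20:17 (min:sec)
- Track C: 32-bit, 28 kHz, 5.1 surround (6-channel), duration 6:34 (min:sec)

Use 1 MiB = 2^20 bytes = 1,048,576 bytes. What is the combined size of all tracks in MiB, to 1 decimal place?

Track A: 88,200 × 213 × 3 × 8 = 450,878,400 bytes.
Track B: 20:17 (min:sec) = 1,217 s; 50,000 × 1,217 × 1 × 1 = 60,850,000 bytes.
Track C: 6:34 (min:sec) = 394 s; 28,000 × 394 × 4 × 6 = 264,768,000 bytes.
Total = 776,496,400 bytes = 740.5 MiB.

740.5 MiB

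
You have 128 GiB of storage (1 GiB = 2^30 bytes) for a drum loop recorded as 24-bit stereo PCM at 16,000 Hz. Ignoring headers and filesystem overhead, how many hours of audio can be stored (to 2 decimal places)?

397.68 hours

Uncompressed byte rate = 16,000 × 3 × 2 = 96,000 bytes/s.
Capacity = 128 × 1,073,741,824 = 137,438,953,472 bytes.
137,438,953,472 / 96,000 ≈ 1431655.77 s → 397.68 hours.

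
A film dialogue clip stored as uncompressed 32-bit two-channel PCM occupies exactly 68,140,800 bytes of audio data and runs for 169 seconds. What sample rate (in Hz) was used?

Bytes = sample_rate × seconds × bytes_per_sample × channels.
sample_rate = 68,140,800 / (169 × 4 × 2) = 68,140,800 / 1,352 = 50,400 Hz.

50,400 Hz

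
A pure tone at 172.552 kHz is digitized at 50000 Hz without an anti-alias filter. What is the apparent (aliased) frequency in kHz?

Nyquist = 50,000/2 = 25,000 Hz; 172,552 Hz exceeds it.
Alias = |172,552 − 3×50,000| = |172,552 − 150,000| = 22,552 Hz = 22.552 kHz.

22.552 kHz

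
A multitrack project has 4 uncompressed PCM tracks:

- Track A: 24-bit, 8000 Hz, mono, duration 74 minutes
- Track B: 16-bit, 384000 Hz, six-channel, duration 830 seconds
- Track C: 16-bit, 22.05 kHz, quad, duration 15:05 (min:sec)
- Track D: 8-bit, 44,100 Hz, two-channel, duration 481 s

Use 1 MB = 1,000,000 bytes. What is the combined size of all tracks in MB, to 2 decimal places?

Track A: 74 minutes = 4,440 s; 8,000 × 4,440 × 3 × 1 = 106,560,000 bytes.
Track B: 384,000 × 830 × 2 × 6 = 3,824,640,000 bytes.
Track C: 15:05 (min:sec) = 905 s; 22,050 × 905 × 2 × 4 = 159,642,000 bytes.
Track D: 44,100 × 481 × 1 × 2 = 42,424,200 bytes.
Total = 4,133,266,200 bytes = 4133.27 MB.

4133.27 MB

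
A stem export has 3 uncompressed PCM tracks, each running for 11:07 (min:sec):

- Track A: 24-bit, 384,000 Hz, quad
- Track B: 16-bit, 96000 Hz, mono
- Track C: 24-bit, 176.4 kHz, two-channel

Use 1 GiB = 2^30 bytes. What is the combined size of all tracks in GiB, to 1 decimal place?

11:07 (min:sec) = 667 s.
Track A: 384,000 × 667 × 3 × 4 = 3,073,536,000 bytes.
Track B: 96,000 × 667 × 2 × 1 = 128,064,000 bytes.
Track C: 176,400 × 667 × 3 × 2 = 705,952,800 bytes.
Total = 3,907,552,800 bytes = 3.6 GiB.

3.6 GiB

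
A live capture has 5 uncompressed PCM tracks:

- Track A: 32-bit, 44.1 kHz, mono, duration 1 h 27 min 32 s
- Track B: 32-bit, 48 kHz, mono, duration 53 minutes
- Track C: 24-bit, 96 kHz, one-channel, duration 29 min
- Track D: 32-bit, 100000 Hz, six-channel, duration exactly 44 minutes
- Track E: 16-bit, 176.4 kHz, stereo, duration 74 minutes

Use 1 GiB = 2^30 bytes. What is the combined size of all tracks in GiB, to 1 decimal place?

Track A: 1 h 27 min 32 s = 5,252 s; 44,100 × 5,252 × 4 × 1 = 926,452,800 bytes.
Track B: 53 minutes = 3,180 s; 48,000 × 3,180 × 4 × 1 = 610,560,000 bytes.
Track C: 29 min = 1,740 s; 96,000 × 1,740 × 3 × 1 = 501,120,000 bytes.
Track D: exactly 44 minutes = 2,640 s; 100,000 × 2,640 × 4 × 6 = 6,336,000,000 bytes.
Track E: 74 minutes = 4,440 s; 176,400 × 4,440 × 2 × 2 = 3,132,864,000 bytes.
Total = 11,506,996,800 bytes = 10.7 GiB.

10.7 GiB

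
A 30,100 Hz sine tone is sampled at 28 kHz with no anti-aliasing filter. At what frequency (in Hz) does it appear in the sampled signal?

Nyquist = 28,000/2 = 14,000 Hz; 30,100 Hz exceeds it.
Alias = |30,100 − 1×28,000| = |30,100 − 28,000| = 2,100 Hz.

2,100 Hz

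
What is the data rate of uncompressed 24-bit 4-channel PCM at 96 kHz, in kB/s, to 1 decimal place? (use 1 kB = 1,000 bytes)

Bit rate = 96,000 × 24 × 4 = 9,216,000 bits/s.
9,216,000 / 8 = 1,152,000 B/s = 1152.0 kB/s.

1152.0 kB/s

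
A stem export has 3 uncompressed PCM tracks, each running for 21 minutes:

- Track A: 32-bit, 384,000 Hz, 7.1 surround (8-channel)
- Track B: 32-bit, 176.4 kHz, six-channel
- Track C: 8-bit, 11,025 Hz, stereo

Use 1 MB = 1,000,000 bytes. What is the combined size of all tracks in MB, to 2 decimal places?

20845.00 MB

21 minutes = 1,260 s.
Track A: 384,000 × 1,260 × 4 × 8 = 15,482,880,000 bytes.
Track B: 176,400 × 1,260 × 4 × 6 = 5,334,336,000 bytes.
Track C: 11,025 × 1,260 × 1 × 2 = 27,783,000 bytes.
Total = 20,844,999,000 bytes = 20845.00 MB.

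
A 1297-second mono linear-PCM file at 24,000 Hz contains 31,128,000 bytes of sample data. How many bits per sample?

8 bits

Bytes per sample = 31,128,000 / (24,000 × 1,297 × 1) = 31,128,000 / 31,128,000 = 1.
Bit depth = 1 × 8 = 8 bits.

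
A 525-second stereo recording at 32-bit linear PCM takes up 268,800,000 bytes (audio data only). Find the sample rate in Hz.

Bytes = sample_rate × seconds × bytes_per_sample × channels.
sample_rate = 268,800,000 / (525 × 4 × 2) = 268,800,000 / 4,200 = 64,000 Hz.

64,000 Hz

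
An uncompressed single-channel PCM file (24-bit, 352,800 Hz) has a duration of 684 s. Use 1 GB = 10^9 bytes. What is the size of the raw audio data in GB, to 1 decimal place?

Bytes = 352,800 samples/s × 684 s × 3 bytes/sample × 1 ch = 723,945,600 bytes.
723,945,600 / 1,000,000,000 = 0.7 GB.

0.7 GB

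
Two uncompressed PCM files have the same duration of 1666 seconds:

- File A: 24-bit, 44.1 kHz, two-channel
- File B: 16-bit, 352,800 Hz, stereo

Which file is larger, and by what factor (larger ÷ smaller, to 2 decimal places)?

File B, by a factor of 5.33

File A: 44,100 × 3 × 2 = 264,600 bytes/s.
File B: 352,800 × 2 × 2 = 1,411,200 bytes/s.
File B is larger; ratio = 2,351,059,200 / 440,823,600 = 5.33.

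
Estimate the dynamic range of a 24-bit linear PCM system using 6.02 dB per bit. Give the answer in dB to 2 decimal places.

24 × 6.02 = 144.48 dB.

144.48 dB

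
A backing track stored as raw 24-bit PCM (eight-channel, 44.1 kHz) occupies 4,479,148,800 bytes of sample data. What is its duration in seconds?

Byte rate = 44,100 × 3 × 8 = 1,058,400 bytes/s.
Duration = 4,479,148,800 / 1,058,400 = 4,232 s.

4,232 seconds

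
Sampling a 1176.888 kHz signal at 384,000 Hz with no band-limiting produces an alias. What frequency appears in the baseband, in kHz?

Nyquist = 384,000/2 = 192,000 Hz; 1,176,888 Hz exceeds it.
Alias = |1,176,888 − 3×384,000| = |1,176,888 − 1,152,000| = 24,888 Hz = 24.888 kHz.

24.888 kHz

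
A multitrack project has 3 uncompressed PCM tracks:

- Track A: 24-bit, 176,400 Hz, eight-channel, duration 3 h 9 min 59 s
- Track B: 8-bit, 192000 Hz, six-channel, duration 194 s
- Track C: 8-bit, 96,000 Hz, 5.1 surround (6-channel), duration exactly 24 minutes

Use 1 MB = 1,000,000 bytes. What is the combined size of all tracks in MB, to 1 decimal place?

Track A: 3 h 9 min 59 s = 11,399 s; 176,400 × 11,399 × 3 × 8 = 48,258,806,400 bytes.
Track B: 192,000 × 194 × 1 × 6 = 223,488,000 bytes.
Track C: exactly 24 minutes = 1,440 s; 96,000 × 1,440 × 1 × 6 = 829,440,000 bytes.
Total = 49,311,734,400 bytes = 49311.7 MB.

49311.7 MB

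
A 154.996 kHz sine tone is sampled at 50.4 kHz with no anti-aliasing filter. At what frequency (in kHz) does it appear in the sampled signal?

3.796 kHz

Nyquist = 50,400/2 = 25,200 Hz; 154,996 Hz exceeds it.
Alias = |154,996 − 3×50,400| = |154,996 − 151,200| = 3,796 Hz = 3.796 kHz.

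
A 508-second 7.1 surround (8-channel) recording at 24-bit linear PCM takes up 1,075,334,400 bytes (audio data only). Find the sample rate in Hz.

Bytes = sample_rate × seconds × bytes_per_sample × channels.
sample_rate = 1,075,334,400 / (508 × 3 × 8) = 1,075,334,400 / 12,192 = 88,200 Hz.

88,200 Hz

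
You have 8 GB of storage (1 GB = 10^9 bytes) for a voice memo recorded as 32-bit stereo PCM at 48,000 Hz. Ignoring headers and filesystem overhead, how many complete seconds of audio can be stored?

20,833 seconds

Uncompressed byte rate = 48,000 × 4 × 2 = 384,000 bytes/s.
Capacity = 8 × 1,000,000,000 = 8,000,000,000 bytes.
8,000,000,000 / 384,000 ≈ 20833.33 s → 20,833 seconds.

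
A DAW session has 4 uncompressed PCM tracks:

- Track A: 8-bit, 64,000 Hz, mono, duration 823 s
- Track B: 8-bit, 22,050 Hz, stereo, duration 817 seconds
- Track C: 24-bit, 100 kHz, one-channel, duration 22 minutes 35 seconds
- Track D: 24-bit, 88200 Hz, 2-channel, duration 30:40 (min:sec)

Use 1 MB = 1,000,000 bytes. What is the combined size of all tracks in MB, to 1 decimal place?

Track A: 64,000 × 823 × 1 × 1 = 52,672,000 bytes.
Track B: 22,050 × 817 × 1 × 2 = 36,029,700 bytes.
Track C: 22 minutes 35 seconds = 1,355 s; 100,000 × 1,355 × 3 × 1 = 406,500,000 bytes.
Track D: 30:40 (min:sec) = 1,840 s; 88,200 × 1,840 × 3 × 2 = 973,728,000 bytes.
Total = 1,468,929,700 bytes = 1468.9 MB.

1468.9 MB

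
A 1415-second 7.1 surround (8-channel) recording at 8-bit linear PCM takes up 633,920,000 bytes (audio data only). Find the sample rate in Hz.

56,000 Hz

Bytes = sample_rate × seconds × bytes_per_sample × channels.
sample_rate = 633,920,000 / (1,415 × 1 × 8) = 633,920,000 / 11,320 = 56,000 Hz.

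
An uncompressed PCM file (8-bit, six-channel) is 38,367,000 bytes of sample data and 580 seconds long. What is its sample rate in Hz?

Bytes = sample_rate × seconds × bytes_per_sample × channels.
sample_rate = 38,367,000 / (580 × 1 × 6) = 38,367,000 / 3,480 = 11,025 Hz.

11,025 Hz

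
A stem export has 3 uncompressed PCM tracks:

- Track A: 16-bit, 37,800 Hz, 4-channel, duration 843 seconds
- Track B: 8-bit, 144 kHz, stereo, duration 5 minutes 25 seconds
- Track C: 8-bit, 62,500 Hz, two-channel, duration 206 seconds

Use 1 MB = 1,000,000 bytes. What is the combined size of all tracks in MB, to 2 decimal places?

374.27 MB

Track A: 37,800 × 843 × 2 × 4 = 254,923,200 bytes.
Track B: 5 minutes 25 seconds = 325 s; 144,000 × 325 × 1 × 2 = 93,600,000 bytes.
Track C: 62,500 × 206 × 1 × 2 = 25,750,000 bytes.
Total = 374,273,200 bytes = 374.27 MB.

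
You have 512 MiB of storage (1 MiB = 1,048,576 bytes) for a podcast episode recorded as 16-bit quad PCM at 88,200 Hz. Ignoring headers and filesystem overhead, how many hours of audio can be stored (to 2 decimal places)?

0.21 hours

Uncompressed byte rate = 88,200 × 2 × 4 = 705,600 bytes/s.
Capacity = 512 × 1,048,576 = 536,870,912 bytes.
536,870,912 / 705,600 ≈ 760.87 s → 0.21 hours.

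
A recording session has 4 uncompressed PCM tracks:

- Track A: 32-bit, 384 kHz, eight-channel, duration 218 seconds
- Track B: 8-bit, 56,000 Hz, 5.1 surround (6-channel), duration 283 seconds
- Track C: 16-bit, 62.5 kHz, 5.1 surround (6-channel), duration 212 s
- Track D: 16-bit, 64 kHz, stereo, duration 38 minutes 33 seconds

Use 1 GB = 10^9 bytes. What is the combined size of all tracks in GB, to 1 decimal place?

Track A: 384,000 × 218 × 4 × 8 = 2,678,784,000 bytes.
Track B: 56,000 × 283 × 1 × 6 = 95,088,000 bytes.
Track C: 62,500 × 212 × 2 × 6 = 159,000,000 bytes.
Track D: 38 minutes 33 seconds = 2,313 s; 64,000 × 2,313 × 2 × 2 = 592,128,000 bytes.
Total = 3,525,000,000 bytes = 3.5 GB.

3.5 GB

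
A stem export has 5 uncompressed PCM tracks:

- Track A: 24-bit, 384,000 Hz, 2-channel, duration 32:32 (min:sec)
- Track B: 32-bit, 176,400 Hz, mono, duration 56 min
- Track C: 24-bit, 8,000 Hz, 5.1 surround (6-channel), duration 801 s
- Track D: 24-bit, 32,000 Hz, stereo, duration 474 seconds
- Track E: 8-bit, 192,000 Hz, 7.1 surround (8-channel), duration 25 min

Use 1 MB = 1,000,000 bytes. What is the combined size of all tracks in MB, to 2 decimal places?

Track A: 32:32 (min:sec) = 1,952 s; 384,000 × 1,952 × 3 × 2 = 4,497,408,000 bytes.
Track B: 56 min = 3,360 s; 176,400 × 3,360 × 4 × 1 = 2,370,816,000 bytes.
Track C: 8,000 × 801 × 3 × 6 = 115,344,000 bytes.
Track D: 32,000 × 474 × 3 × 2 = 91,008,000 bytes.
Track E: 25 min = 1,500 s; 192,000 × 1,500 × 1 × 8 = 2,304,000,000 bytes.
Total = 9,378,576,000 bytes = 9378.58 MB.

9378.58 MB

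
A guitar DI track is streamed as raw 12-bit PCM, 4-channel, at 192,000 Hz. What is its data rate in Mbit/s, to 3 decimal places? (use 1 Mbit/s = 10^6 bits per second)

Bit rate = 192,000 × 12 × 4 = 9,216,000 bits/s.
= 9.216 Mbit/s.

9.216 Mbit/s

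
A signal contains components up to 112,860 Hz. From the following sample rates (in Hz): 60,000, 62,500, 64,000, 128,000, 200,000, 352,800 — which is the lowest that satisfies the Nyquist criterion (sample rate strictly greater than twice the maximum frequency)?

352,800 Hz

Need sample rate > 2 × 112,860 = 225,720 Hz.
Lowest listed rate above 225,720 Hz is 352,800 Hz.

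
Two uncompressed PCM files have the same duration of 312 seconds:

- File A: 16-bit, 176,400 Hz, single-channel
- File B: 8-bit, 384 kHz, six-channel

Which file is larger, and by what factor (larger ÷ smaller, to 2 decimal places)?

File A: 176,400 × 2 × 1 = 352,800 bytes/s.
File B: 384,000 × 1 × 6 = 2,304,000 bytes/s.
File B is larger; ratio = 718,848,000 / 110,073,600 = 6.53.

File B, by a factor of 6.53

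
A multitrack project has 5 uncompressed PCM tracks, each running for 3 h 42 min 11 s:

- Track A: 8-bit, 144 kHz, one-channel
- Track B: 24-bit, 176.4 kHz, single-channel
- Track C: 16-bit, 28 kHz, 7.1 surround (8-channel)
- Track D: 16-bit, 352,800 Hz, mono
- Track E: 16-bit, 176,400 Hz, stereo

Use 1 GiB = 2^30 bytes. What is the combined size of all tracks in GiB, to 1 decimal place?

3 h 42 min 11 s = 13,331 s.
Track A: 144,000 × 13,331 × 1 × 1 = 1,919,664,000 bytes.
Track B: 176,400 × 13,331 × 3 × 1 = 7,054,765,200 bytes.
Track C: 28,000 × 13,331 × 2 × 8 = 5,972,288,000 bytes.
Track D: 352,800 × 13,331 × 2 × 1 = 9,406,353,600 bytes.
Track E: 176,400 × 13,331 × 2 × 2 = 9,406,353,600 bytes.
Total = 33,759,424,400 bytes = 31.4 GiB.

31.4 GiB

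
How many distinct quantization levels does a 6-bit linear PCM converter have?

64 levels

2^6 = 64.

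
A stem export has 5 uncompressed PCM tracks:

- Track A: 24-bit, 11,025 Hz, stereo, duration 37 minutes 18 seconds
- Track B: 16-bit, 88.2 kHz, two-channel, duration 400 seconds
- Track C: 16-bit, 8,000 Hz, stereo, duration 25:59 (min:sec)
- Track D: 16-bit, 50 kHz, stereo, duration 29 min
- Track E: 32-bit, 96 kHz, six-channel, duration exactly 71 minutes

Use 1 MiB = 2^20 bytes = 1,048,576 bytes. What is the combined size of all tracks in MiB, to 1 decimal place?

Track A: 37 minutes 18 seconds = 2,238 s; 11,025 × 2,238 × 3 × 2 = 148,043,700 bytes.
Track B: 88,200 × 400 × 2 × 2 = 141,120,000 bytes.
Track C: 25:59 (min:sec) = 1,559 s; 8,000 × 1,559 × 2 × 2 = 49,888,000 bytes.
Track D: 29 min = 1,740 s; 50,000 × 1,740 × 2 × 2 = 348,000,000 bytes.
Track E: exactly 71 minutes = 4,260 s; 96,000 × 4,260 × 4 × 6 = 9,815,040,000 bytes.
Total = 10,502,091,700 bytes = 10015.6 MiB.

10015.6 MiB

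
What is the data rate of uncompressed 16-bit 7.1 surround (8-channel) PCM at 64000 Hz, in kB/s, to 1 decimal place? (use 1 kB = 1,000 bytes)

1024.0 kB/s

Bit rate = 64,000 × 16 × 8 = 8,192,000 bits/s.
8,192,000 / 8 = 1,024,000 B/s = 1024.0 kB/s.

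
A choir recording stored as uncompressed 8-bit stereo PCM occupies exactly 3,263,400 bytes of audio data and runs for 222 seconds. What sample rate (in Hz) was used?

7,350 Hz

Bytes = sample_rate × seconds × bytes_per_sample × channels.
sample_rate = 3,263,400 / (222 × 1 × 2) = 3,263,400 / 444 = 7,350 Hz.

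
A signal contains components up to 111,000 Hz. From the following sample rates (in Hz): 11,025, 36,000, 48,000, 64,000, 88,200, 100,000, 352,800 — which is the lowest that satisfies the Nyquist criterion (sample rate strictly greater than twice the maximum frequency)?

352,800 Hz

Need sample rate > 2 × 111,000 = 222,000 Hz.
Lowest listed rate above 222,000 Hz is 352,800 Hz.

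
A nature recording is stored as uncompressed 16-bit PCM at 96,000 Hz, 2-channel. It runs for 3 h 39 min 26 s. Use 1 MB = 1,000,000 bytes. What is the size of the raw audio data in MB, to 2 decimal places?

5055.74 MB

Duration = 3 h 39 min 26 s = 13,166 s.
Bytes = 96,000 samples/s × 13,166 s × 2 bytes/sample × 2 ch = 5,055,744,000 bytes.
5,055,744,000 / 1,000,000 = 5055.74 MB.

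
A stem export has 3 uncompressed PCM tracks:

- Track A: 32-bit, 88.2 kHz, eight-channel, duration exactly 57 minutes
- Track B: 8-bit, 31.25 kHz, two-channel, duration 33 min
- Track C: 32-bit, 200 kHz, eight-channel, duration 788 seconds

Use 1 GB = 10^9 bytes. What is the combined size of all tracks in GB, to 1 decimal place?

14.8 GB

Track A: exactly 57 minutes = 3,420 s; 88,200 × 3,420 × 4 × 8 = 9,652,608,000 bytes.
Track B: 33 min = 1,980 s; 31,250 × 1,980 × 1 × 2 = 123,750,000 bytes.
Track C: 200,000 × 788 × 4 × 8 = 5,043,200,000 bytes.
Total = 14,819,558,000 bytes = 14.8 GB.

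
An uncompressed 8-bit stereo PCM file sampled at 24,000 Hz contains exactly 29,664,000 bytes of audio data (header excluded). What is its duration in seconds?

Byte rate = 24,000 × 1 × 2 = 48,000 bytes/s.
Duration = 29,664,000 / 48,000 = 618 s.

618 seconds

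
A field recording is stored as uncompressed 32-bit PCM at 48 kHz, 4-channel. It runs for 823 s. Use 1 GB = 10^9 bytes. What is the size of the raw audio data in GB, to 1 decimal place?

0.6 GB

Bytes = 48,000 samples/s × 823 s × 4 bytes/sample × 4 ch = 632,064,000 bytes.
632,064,000 / 1,000,000,000 = 0.6 GB.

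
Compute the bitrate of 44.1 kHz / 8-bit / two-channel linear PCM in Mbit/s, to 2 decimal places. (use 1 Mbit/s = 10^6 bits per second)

Bit rate = 44,100 × 8 × 2 = 705,600 bits/s.
= 0.71 Mbit/s.

0.71 Mbit/s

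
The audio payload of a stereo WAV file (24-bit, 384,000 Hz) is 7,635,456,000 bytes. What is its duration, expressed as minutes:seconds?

Byte rate = 384,000 × 3 × 2 = 2,304,000 bytes/s.
Duration = 7,635,456,000 / 2,304,000 = 3,314 s.
3,314 s = 55:14.

55:14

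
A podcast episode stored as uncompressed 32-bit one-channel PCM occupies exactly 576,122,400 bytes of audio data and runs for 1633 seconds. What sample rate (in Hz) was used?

Bytes = sample_rate × seconds × bytes_per_sample × channels.
sample_rate = 576,122,400 / (1,633 × 4 × 1) = 576,122,400 / 6,532 = 88,200 Hz.

88,200 Hz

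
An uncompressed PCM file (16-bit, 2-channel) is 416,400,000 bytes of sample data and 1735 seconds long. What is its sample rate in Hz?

Bytes = sample_rate × seconds × bytes_per_sample × channels.
sample_rate = 416,400,000 / (1,735 × 2 × 2) = 416,400,000 / 6,940 = 60,000 Hz.

60,000 Hz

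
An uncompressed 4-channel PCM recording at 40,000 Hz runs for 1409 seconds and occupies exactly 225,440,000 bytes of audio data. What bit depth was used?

Bytes per sample = 225,440,000 / (40,000 × 1,409 × 4) = 225,440,000 / 225,440,000 = 1.
Bit depth = 1 × 8 = 8 bits.

8 bits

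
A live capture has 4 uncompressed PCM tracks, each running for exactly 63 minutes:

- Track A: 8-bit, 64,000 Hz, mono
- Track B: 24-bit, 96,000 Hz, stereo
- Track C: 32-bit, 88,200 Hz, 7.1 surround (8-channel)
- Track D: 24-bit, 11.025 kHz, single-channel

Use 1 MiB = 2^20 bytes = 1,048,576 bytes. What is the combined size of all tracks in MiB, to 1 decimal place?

exactly 63 minutes = 3,780 s.
Track A: 64,000 × 3,780 × 1 × 1 = 241,920,000 bytes.
Track B: 96,000 × 3,780 × 3 × 2 = 2,177,280,000 bytes.
Track C: 88,200 × 3,780 × 4 × 8 = 10,668,672,000 bytes.
Track D: 11,025 × 3,780 × 3 × 1 = 125,023,500 bytes.
Total = 13,212,895,500 bytes = 12600.8 MiB.

12600.8 MiB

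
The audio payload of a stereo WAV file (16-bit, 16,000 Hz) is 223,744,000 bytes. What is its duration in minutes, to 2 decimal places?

Byte rate = 16,000 × 2 × 2 = 64,000 bytes/s.
Duration = 223,744,000 / 64,000 = 3,496 s.
3,496 s / 60 = 58.27 minutes.

58.27 minutes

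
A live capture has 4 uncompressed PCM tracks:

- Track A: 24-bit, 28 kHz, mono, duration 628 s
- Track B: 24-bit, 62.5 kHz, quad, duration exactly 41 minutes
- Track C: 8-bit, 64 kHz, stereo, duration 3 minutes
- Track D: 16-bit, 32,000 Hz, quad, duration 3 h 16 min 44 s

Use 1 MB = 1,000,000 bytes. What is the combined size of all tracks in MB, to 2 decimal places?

4942.62 MB

Track A: 28,000 × 628 × 3 × 1 = 52,752,000 bytes.
Track B: exactly 41 minutes = 2,460 s; 62,500 × 2,460 × 3 × 4 = 1,845,000,000 bytes.
Track C: 3 minutes = 180 s; 64,000 × 180 × 1 × 2 = 23,040,000 bytes.
Track D: 3 h 16 min 44 s = 11,804 s; 32,000 × 11,804 × 2 × 4 = 3,021,824,000 bytes.
Total = 4,942,616,000 bytes = 4942.62 MB.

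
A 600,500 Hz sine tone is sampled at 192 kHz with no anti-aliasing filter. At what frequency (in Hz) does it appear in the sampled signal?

Nyquist = 192,000/2 = 96,000 Hz; 600,500 Hz exceeds it.
Alias = |600,500 − 3×192,000| = |600,500 − 576,000| = 24,500 Hz.

24,500 Hz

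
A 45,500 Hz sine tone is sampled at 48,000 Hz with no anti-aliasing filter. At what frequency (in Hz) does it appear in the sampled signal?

Nyquist = 48,000/2 = 24,000 Hz; 45,500 Hz exceeds it.
Alias = |45,500 − 1×48,000| = |45,500 − 48,000| = 2,500 Hz.

2,500 Hz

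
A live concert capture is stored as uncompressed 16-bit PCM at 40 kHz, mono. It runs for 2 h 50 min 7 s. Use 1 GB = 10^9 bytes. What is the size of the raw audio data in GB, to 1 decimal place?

Duration = 2 h 50 min 7 s = 10,207 s.
Bytes = 40,000 samples/s × 10,207 s × 2 bytes/sample × 1 ch = 816,560,000 bytes.
816,560,000 / 1,000,000,000 = 0.8 GB.

0.8 GB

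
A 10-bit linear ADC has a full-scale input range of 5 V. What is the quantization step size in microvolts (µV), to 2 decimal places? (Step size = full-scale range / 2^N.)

5 V / 2^10 = 5 / 1,024 V = 4882.81 µV.

4882.81 µV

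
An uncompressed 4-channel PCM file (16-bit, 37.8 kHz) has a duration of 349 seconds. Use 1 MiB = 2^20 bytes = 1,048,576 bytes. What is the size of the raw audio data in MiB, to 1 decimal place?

100.6 MiB

Bytes = 37,800 samples/s × 349 s × 2 bytes/sample × 4 ch = 105,537,600 bytes.
105,537,600 / 1,048,576 = 100.6 MiB.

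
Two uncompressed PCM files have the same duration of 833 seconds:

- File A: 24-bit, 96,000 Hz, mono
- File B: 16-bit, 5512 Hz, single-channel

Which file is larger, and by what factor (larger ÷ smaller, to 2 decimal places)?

File A: 96,000 × 3 × 1 = 288,000 bytes/s.
File B: 5,512 × 2 × 1 = 11,024 bytes/s.
File A is larger; ratio = 239,904,000 / 9,182,992 = 26.12.

File A, by a factor of 26.12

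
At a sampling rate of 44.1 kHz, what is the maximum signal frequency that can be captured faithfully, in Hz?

Nyquist frequency = sample rate / 2 = 44,100 / 2 = 22,050 Hz.

22,050 Hz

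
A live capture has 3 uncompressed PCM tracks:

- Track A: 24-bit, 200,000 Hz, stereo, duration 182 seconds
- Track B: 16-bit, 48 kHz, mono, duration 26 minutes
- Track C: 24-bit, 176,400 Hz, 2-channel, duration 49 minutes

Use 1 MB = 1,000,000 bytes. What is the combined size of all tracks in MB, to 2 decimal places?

Track A: 200,000 × 182 × 3 × 2 = 218,400,000 bytes.
Track B: 26 minutes = 1,560 s; 48,000 × 1,560 × 2 × 1 = 149,760,000 bytes.
Track C: 49 minutes = 2,940 s; 176,400 × 2,940 × 3 × 2 = 3,111,696,000 bytes.
Total = 3,479,856,000 bytes = 3479.86 MB.

3479.86 MB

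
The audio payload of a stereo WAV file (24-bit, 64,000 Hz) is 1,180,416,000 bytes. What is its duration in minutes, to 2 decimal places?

Byte rate = 64,000 × 3 × 2 = 384,000 bytes/s.
Duration = 1,180,416,000 / 384,000 = 3,074 s.
3,074 s / 60 = 51.23 minutes.

51.23 minutes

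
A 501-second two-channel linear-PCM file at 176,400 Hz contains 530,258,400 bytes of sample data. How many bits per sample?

24 bits

Bytes per sample = 530,258,400 / (176,400 × 501 × 2) = 530,258,400 / 176,752,800 = 3.
Bit depth = 3 × 8 = 24 bits.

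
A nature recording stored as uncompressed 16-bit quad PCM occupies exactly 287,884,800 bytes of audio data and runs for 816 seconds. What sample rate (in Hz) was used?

44,100 Hz

Bytes = sample_rate × seconds × bytes_per_sample × channels.
sample_rate = 287,884,800 / (816 × 2 × 4) = 287,884,800 / 6,528 = 44,100 Hz.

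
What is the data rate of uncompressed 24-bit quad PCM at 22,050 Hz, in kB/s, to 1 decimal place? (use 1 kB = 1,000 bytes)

Bit rate = 22,050 × 24 × 4 = 2,116,800 bits/s.
2,116,800 / 8 = 264,600 B/s = 264.6 kB/s.

264.6 kB/s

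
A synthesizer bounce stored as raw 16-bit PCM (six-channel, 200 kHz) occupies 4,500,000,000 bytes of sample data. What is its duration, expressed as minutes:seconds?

31:15

Byte rate = 200,000 × 2 × 6 = 2,400,000 bytes/s.
Duration = 4,500,000,000 / 2,400,000 = 1,875 s.
1,875 s = 31:15.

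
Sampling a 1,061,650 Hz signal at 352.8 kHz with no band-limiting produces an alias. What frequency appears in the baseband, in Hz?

3,250 Hz

Nyquist = 352,800/2 = 176,400 Hz; 1,061,650 Hz exceeds it.
Alias = |1,061,650 − 3×352,800| = |1,061,650 − 1,058,400| = 3,250 Hz.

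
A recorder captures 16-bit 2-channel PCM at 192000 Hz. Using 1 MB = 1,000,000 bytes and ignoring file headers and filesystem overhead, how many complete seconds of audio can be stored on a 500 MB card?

651 seconds

Uncompressed byte rate = 192,000 × 2 × 2 = 768,000 bytes/s.
Capacity = 500 × 1,000,000 = 500,000,000 bytes.
500,000,000 / 768,000 ≈ 651.04 s → 651 seconds.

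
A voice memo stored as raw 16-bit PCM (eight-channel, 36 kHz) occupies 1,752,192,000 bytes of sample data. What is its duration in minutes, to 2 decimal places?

50.70 minutes

Byte rate = 36,000 × 2 × 8 = 576,000 bytes/s.
Duration = 1,752,192,000 / 576,000 = 3,042 s.
3,042 s / 60 = 50.70 minutes.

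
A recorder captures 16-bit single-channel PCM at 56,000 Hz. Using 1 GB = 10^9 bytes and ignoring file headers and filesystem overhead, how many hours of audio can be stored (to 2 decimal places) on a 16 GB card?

Uncompressed byte rate = 56,000 × 2 × 1 = 112,000 bytes/s.
Capacity = 16 × 1,000,000,000 = 16,000,000,000 bytes.
16,000,000,000 / 112,000 ≈ 142857.14 s → 39.68 hours.

39.68 hours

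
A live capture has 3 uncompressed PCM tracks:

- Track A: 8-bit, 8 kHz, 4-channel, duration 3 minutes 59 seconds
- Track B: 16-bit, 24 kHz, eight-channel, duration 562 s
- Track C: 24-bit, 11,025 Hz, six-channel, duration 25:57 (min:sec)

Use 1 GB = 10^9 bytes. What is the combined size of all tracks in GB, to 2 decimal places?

Track A: 3 minutes 59 seconds = 239 s; 8,000 × 239 × 1 × 4 = 7,648,000 bytes.
Track B: 24,000 × 562 × 2 × 8 = 215,808,000 bytes.
Track C: 25:57 (min:sec) = 1,557 s; 11,025 × 1,557 × 3 × 6 = 308,986,650 bytes.
Total = 532,442,650 bytes = 0.53 GB.

0.53 GB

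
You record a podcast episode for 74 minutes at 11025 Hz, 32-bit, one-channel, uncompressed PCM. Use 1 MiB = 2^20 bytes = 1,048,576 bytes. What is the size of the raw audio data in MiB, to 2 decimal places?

Duration = 74 minutes = 4,440 s.
Bytes = 11,025 samples/s × 4,440 s × 4 bytes/sample × 1 ch = 195,804,000 bytes.
195,804,000 / 1,048,576 = 186.73 MiB.

186.73 MiB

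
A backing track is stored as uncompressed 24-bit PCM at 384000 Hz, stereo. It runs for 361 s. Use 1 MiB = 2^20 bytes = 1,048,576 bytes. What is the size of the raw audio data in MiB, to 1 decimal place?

Bytes = 384,000 samples/s × 361 s × 3 bytes/sample × 2 ch = 831,744,000 bytes.
831,744,000 / 1,048,576 = 793.2 MiB.

793.2 MiB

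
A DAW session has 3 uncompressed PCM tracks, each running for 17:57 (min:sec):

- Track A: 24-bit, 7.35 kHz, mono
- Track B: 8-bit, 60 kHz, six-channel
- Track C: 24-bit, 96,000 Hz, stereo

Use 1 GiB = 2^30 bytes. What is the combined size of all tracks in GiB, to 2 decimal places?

17:57 (min:sec) = 1,077 s.
Track A: 7,350 × 1,077 × 3 × 1 = 23,747,850 bytes.
Track B: 60,000 × 1,077 × 1 × 6 = 387,720,000 bytes.
Track C: 96,000 × 1,077 × 3 × 2 = 620,352,000 bytes.
Total = 1,031,819,850 bytes = 0.96 GiB.

0.96 GiB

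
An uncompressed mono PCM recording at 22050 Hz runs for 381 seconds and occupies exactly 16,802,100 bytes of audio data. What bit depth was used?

Bytes per sample = 16,802,100 / (22,050 × 381 × 1) = 16,802,100 / 8,401,050 = 2.
Bit depth = 2 × 8 = 16 bits.

16 bits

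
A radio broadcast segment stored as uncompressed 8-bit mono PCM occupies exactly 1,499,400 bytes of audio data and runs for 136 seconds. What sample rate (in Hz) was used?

11,025 Hz

Bytes = sample_rate × seconds × bytes_per_sample × channels.
sample_rate = 1,499,400 / (136 × 1 × 1) = 1,499,400 / 136 = 11,025 Hz.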